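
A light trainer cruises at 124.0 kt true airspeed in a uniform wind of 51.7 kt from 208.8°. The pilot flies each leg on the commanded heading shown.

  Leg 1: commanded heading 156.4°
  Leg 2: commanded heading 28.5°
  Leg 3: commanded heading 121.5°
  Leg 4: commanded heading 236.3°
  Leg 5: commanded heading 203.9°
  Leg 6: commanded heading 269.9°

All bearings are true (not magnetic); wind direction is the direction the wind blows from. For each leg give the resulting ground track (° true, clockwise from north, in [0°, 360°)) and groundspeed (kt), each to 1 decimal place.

Leg 1: heading 156.4°; drift -23.9° → track 132.5°, groundspeed 101.1 kt
Leg 2: heading 28.5°; drift +0.1° → track 28.6°, groundspeed 175.7 kt
Leg 3: heading 121.5°; drift -23.0° → track 98.5°, groundspeed 132.1 kt
Leg 4: heading 236.3°; drift +17.0° → track 253.3°, groundspeed 81.7 kt
Leg 5: heading 203.9°; drift -3.5° → track 200.4°, groundspeed 72.6 kt
Leg 6: heading 269.9°; drift +24.6° → track 294.5°, groundspeed 108.9 kt

Leg 1: track=132.5°, groundspeed=101.1 kt
Leg 2: track=28.6°, groundspeed=175.7 kt
Leg 3: track=98.5°, groundspeed=132.1 kt
Leg 4: track=253.3°, groundspeed=81.7 kt
Leg 5: track=200.4°, groundspeed=72.6 kt
Leg 6: track=294.5°, groundspeed=108.9 kt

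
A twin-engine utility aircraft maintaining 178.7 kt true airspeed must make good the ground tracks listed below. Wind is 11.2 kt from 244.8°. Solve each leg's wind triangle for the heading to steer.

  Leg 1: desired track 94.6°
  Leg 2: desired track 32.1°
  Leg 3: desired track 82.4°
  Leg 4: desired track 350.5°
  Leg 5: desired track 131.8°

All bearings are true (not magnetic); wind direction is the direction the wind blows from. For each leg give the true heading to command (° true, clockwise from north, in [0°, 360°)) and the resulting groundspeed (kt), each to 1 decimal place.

Leg 1: desired track 94.6°; wind correction +1.8° → command heading 96.4°, groundspeed 188.3 kt
Leg 2: desired track 32.1°; wind correction -1.9° → command heading 30.2°, groundspeed 188.0 kt
Leg 3: desired track 82.4°; wind correction +1.1° → command heading 83.5°, groundspeed 189.3 kt
Leg 4: desired track 350.5°; wind correction -3.5° → command heading 347.0°, groundspeed 181.4 kt
Leg 5: desired track 131.8°; wind correction +3.3° → command heading 135.1°, groundspeed 182.8 kt

Leg 1: heading=96.4°, groundspeed=188.3 kt
Leg 2: heading=30.2°, groundspeed=188.0 kt
Leg 3: heading=83.5°, groundspeed=189.3 kt
Leg 4: heading=347.0°, groundspeed=181.4 kt
Leg 5: heading=135.1°, groundspeed=182.8 kt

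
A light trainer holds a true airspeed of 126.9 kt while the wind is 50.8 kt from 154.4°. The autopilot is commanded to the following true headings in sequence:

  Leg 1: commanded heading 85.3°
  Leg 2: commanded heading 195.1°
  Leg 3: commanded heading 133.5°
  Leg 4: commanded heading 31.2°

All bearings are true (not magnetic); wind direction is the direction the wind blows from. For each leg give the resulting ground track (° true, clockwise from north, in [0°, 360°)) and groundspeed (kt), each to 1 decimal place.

Leg 1: heading 85.3°; drift -23.6° → track 61.7°, groundspeed 118.7 kt
Leg 2: heading 195.1°; drift +20.5° → track 215.6°, groundspeed 94.4 kt
Leg 3: heading 133.5°; drift -12.9° → track 120.6°, groundspeed 81.5 kt
Leg 4: heading 31.2°; drift -15.4° → track 15.8°, groundspeed 160.4 kt

Leg 1: track=61.7°, groundspeed=118.7 kt
Leg 2: track=215.6°, groundspeed=94.4 kt
Leg 3: track=120.6°, groundspeed=81.5 kt
Leg 4: track=15.8°, groundspeed=160.4 kt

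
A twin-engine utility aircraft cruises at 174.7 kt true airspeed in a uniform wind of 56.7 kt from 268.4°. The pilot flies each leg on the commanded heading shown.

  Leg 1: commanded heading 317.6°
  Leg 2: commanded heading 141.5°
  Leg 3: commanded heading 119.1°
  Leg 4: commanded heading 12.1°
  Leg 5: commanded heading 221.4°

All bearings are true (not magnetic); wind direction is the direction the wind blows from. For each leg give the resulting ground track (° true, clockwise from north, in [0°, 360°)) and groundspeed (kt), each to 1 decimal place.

Leg 1: track=334.9°, groundspeed=144.2 kt
Leg 2: track=129.2°, groundspeed=213.6 kt
Leg 3: track=111.7°, groundspeed=225.3 kt
Leg 4: track=28.4°, groundspeed=196.0 kt
Leg 5: track=204.4°, groundspeed=142.2 kt

Leg 1: heading 317.6°; drift +17.3° → track 334.9°, groundspeed 144.2 kt
Leg 2: heading 141.5°; drift -12.3° → track 129.2°, groundspeed 213.6 kt
Leg 3: heading 119.1°; drift -7.4° → track 111.7°, groundspeed 225.3 kt
Leg 4: heading 12.1°; drift +16.3° → track 28.4°, groundspeed 196.0 kt
Leg 5: heading 221.4°; drift -17.0° → track 204.4°, groundspeed 142.2 kt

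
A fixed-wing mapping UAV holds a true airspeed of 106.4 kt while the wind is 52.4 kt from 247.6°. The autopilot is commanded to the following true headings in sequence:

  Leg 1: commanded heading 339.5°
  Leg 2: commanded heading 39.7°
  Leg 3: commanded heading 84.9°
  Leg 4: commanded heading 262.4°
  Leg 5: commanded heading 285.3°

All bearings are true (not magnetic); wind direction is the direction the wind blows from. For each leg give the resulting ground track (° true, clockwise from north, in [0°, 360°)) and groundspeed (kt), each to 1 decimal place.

Leg 1: track=5.3°, groundspeed=120.2 kt
Leg 2: track=48.8°, groundspeed=154.7 kt
Leg 3: track=79.2°, groundspeed=157.2 kt
Leg 4: track=275.9°, groundspeed=57.3 kt
Leg 5: track=311.6°, groundspeed=72.4 kt

Leg 1: heading 339.5°; drift +25.8° → track 5.3°, groundspeed 120.2 kt
Leg 2: heading 39.7°; drift +9.1° → track 48.8°, groundspeed 154.7 kt
Leg 3: heading 84.9°; drift -5.7° → track 79.2°, groundspeed 157.2 kt
Leg 4: heading 262.4°; drift +13.5° → track 275.9°, groundspeed 57.3 kt
Leg 5: heading 285.3°; drift +26.3° → track 311.6°, groundspeed 72.4 kt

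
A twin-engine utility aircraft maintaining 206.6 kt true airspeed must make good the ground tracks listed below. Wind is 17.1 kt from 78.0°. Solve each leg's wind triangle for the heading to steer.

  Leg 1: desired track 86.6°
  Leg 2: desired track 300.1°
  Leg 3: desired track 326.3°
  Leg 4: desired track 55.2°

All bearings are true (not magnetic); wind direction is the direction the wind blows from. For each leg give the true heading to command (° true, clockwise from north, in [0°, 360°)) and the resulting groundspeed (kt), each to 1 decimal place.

Leg 1: heading=85.9°, groundspeed=189.7 kt
Leg 2: heading=303.3°, groundspeed=219.0 kt
Leg 3: heading=330.7°, groundspeed=212.3 kt
Leg 4: heading=57.0°, groundspeed=190.7 kt

Leg 1: desired track 86.6°; wind correction -0.7° → command heading 85.9°, groundspeed 189.7 kt
Leg 2: desired track 300.1°; wind correction +3.2° → command heading 303.3°, groundspeed 219.0 kt
Leg 3: desired track 326.3°; wind correction +4.4° → command heading 330.7°, groundspeed 212.3 kt
Leg 4: desired track 55.2°; wind correction +1.8° → command heading 57.0°, groundspeed 190.7 kt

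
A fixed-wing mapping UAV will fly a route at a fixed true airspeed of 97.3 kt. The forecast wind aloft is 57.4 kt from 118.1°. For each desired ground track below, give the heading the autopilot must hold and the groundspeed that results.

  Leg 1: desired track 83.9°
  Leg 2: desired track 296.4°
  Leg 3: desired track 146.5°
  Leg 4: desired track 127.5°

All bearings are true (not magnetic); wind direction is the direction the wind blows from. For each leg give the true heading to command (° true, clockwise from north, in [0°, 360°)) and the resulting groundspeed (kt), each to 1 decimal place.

Leg 1: desired track 83.9°; wind correction +19.4° → command heading 103.3°, groundspeed 44.3 kt
Leg 2: desired track 296.4°; wind correction -1.0° → command heading 295.4°, groundspeed 154.7 kt
Leg 3: desired track 146.5°; wind correction -16.3° → command heading 130.2°, groundspeed 42.9 kt
Leg 4: desired track 127.5°; wind correction -5.5° → command heading 122.0°, groundspeed 40.2 kt

Leg 1: heading=103.3°, groundspeed=44.3 kt
Leg 2: heading=295.4°, groundspeed=154.7 kt
Leg 3: heading=130.2°, groundspeed=42.9 kt
Leg 4: heading=122.0°, groundspeed=40.2 kt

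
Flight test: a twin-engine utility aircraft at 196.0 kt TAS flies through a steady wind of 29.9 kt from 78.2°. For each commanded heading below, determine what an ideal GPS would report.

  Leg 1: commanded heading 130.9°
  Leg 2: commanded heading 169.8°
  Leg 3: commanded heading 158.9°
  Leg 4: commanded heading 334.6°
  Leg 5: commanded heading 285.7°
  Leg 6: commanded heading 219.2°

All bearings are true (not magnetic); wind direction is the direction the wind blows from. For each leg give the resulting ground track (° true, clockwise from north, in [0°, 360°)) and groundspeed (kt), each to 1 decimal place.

Leg 1: track=138.5°, groundspeed=179.5 kt
Leg 2: track=178.4°, groundspeed=199.1 kt
Leg 3: track=167.7°, groundspeed=193.4 kt
Leg 4: track=326.5°, groundspeed=205.1 kt
Leg 5: track=282.1°, groundspeed=222.9 kt
Leg 6: track=224.1°, groundspeed=220.0 kt

Leg 1: heading 130.9°; drift +7.6° → track 138.5°, groundspeed 179.5 kt
Leg 2: heading 169.8°; drift +8.6° → track 178.4°, groundspeed 199.1 kt
Leg 3: heading 158.9°; drift +8.8° → track 167.7°, groundspeed 193.4 kt
Leg 4: heading 334.6°; drift -8.1° → track 326.5°, groundspeed 205.1 kt
Leg 5: heading 285.7°; drift -3.6° → track 282.1°, groundspeed 222.9 kt
Leg 6: heading 219.2°; drift +4.9° → track 224.1°, groundspeed 220.0 kt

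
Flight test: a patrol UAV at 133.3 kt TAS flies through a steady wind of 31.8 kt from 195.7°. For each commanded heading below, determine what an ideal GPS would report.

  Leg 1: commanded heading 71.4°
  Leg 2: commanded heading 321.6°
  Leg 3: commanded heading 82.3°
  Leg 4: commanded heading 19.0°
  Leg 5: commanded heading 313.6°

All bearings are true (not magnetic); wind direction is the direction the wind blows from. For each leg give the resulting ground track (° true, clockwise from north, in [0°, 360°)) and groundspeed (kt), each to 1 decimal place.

Leg 1: heading 71.4°; drift -9.9° → track 61.5°, groundspeed 153.5 kt
Leg 2: heading 321.6°; drift +9.6° → track 331.2°, groundspeed 154.1 kt
Leg 3: heading 82.3°; drift -11.3° → track 71.0°, groundspeed 148.8 kt
Leg 4: heading 19.0°; drift -0.6° → track 18.4°, groundspeed 165.1 kt
Leg 5: heading 313.6°; drift +10.7° → track 324.3°, groundspeed 150.8 kt

Leg 1: track=61.5°, groundspeed=153.5 kt
Leg 2: track=331.2°, groundspeed=154.1 kt
Leg 3: track=71.0°, groundspeed=148.8 kt
Leg 4: track=18.4°, groundspeed=165.1 kt
Leg 5: track=324.3°, groundspeed=150.8 kt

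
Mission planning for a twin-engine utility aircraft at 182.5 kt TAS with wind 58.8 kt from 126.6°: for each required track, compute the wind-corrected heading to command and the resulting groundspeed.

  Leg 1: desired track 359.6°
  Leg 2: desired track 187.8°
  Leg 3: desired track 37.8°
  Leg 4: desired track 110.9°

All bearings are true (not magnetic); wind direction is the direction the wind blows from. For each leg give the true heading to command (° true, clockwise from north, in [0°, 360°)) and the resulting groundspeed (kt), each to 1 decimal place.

Leg 1: heading=14.5°, groundspeed=211.7 kt
Leg 2: heading=171.4°, groundspeed=146.7 kt
Leg 3: heading=56.6°, groundspeed=171.5 kt
Leg 4: heading=115.9°, groundspeed=125.2 kt

Leg 1: desired track 359.6°; wind correction +14.9° → command heading 14.5°, groundspeed 211.7 kt
Leg 2: desired track 187.8°; wind correction -16.4° → command heading 171.4°, groundspeed 146.7 kt
Leg 3: desired track 37.8°; wind correction +18.8° → command heading 56.6°, groundspeed 171.5 kt
Leg 4: desired track 110.9°; wind correction +5.0° → command heading 115.9°, groundspeed 125.2 kt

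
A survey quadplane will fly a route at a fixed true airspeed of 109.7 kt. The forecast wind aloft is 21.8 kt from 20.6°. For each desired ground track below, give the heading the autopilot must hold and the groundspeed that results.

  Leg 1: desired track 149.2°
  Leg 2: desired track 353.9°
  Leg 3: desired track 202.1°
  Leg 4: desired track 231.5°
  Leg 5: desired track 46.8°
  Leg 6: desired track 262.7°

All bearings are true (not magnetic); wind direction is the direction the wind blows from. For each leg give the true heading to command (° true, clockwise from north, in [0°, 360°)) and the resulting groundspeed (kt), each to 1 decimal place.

Leg 1: desired track 149.2°; wind correction -8.9° → command heading 140.3°, groundspeed 122.0 kt
Leg 2: desired track 353.9°; wind correction +5.1° → command heading 359.0°, groundspeed 89.8 kt
Leg 3: desired track 202.1°; wind correction +0.3° → command heading 202.4°, groundspeed 131.5 kt
Leg 4: desired track 231.5°; wind correction +5.9° → command heading 237.4°, groundspeed 127.8 kt
Leg 5: desired track 46.8°; wind correction -5.0° → command heading 41.8°, groundspeed 89.7 kt
Leg 6: desired track 262.7°; wind correction +10.1° → command heading 272.8°, groundspeed 118.2 kt

Leg 1: heading=140.3°, groundspeed=122.0 kt
Leg 2: heading=359.0°, groundspeed=89.8 kt
Leg 3: heading=202.4°, groundspeed=131.5 kt
Leg 4: heading=237.4°, groundspeed=127.8 kt
Leg 5: heading=41.8°, groundspeed=89.7 kt
Leg 6: heading=272.8°, groundspeed=118.2 kt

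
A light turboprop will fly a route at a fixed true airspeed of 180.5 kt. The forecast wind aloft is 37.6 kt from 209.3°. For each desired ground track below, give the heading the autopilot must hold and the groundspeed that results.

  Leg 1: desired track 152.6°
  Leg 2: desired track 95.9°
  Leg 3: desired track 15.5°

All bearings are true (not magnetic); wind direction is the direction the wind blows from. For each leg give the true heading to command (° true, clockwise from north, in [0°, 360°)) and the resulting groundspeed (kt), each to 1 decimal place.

Leg 1: heading=162.6°, groundspeed=157.1 kt
Leg 2: heading=106.9°, groundspeed=192.1 kt
Leg 3: heading=12.7°, groundspeed=216.8 kt

Leg 1: desired track 152.6°; wind correction +10.0° → command heading 162.6°, groundspeed 157.1 kt
Leg 2: desired track 95.9°; wind correction +11.0° → command heading 106.9°, groundspeed 192.1 kt
Leg 3: desired track 15.5°; wind correction -2.8° → command heading 12.7°, groundspeed 216.8 kt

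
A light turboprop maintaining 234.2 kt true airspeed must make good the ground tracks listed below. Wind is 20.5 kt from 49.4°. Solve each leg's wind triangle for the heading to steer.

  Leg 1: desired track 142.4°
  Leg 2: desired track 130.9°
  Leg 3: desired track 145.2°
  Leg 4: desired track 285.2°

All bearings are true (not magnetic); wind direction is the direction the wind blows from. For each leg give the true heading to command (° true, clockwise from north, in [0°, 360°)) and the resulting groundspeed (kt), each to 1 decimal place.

Leg 1: heading=137.4°, groundspeed=234.4 kt
Leg 2: heading=125.9°, groundspeed=230.3 kt
Leg 3: heading=140.2°, groundspeed=235.4 kt
Leg 4: heading=289.4°, groundspeed=245.1 kt

Leg 1: desired track 142.4°; wind correction -5.0° → command heading 137.4°, groundspeed 234.4 kt
Leg 2: desired track 130.9°; wind correction -5.0° → command heading 125.9°, groundspeed 230.3 kt
Leg 3: desired track 145.2°; wind correction -5.0° → command heading 140.2°, groundspeed 235.4 kt
Leg 4: desired track 285.2°; wind correction +4.2° → command heading 289.4°, groundspeed 245.1 kt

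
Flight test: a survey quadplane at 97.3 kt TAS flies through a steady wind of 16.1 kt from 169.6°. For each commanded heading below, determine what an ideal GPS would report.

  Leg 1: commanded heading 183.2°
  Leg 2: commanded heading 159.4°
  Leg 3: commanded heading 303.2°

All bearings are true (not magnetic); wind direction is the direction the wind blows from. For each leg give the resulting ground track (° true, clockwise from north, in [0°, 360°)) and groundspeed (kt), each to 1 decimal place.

Leg 1: track=185.9°, groundspeed=81.7 kt
Leg 2: track=157.4°, groundspeed=81.5 kt
Leg 3: track=309.3°, groundspeed=109.0 kt

Leg 1: heading 183.2°; drift +2.7° → track 185.9°, groundspeed 81.7 kt
Leg 2: heading 159.4°; drift -2.0° → track 157.4°, groundspeed 81.5 kt
Leg 3: heading 303.2°; drift +6.1° → track 309.3°, groundspeed 109.0 kt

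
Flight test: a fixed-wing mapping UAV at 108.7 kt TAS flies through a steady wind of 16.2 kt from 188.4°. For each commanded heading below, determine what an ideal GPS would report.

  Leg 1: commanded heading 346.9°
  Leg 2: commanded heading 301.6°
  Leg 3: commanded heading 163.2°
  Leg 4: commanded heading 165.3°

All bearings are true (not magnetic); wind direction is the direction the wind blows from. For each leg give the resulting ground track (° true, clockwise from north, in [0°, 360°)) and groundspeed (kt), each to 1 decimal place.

Leg 1: track=349.6°, groundspeed=123.9 kt
Leg 2: track=309.0°, groundspeed=116.0 kt
Leg 3: track=159.0°, groundspeed=94.3 kt
Leg 4: track=161.4°, groundspeed=94.0 kt

Leg 1: heading 346.9°; drift +2.7° → track 349.6°, groundspeed 123.9 kt
Leg 2: heading 301.6°; drift +7.4° → track 309.0°, groundspeed 116.0 kt
Leg 3: heading 163.2°; drift -4.2° → track 159.0°, groundspeed 94.3 kt
Leg 4: heading 165.3°; drift -3.9° → track 161.4°, groundspeed 94.0 kt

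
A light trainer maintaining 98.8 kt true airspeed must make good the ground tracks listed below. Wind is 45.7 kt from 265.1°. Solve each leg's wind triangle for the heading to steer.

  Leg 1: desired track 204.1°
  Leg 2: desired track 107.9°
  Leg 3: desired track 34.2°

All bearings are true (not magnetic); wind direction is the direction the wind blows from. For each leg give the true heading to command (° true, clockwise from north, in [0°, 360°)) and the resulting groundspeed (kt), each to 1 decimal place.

Leg 1: desired track 204.1°; wind correction +23.9° → command heading 228.0°, groundspeed 68.2 kt
Leg 2: desired track 107.9°; wind correction +10.3° → command heading 118.2°, groundspeed 139.3 kt
Leg 3: desired track 34.2°; wind correction -21.0° → command heading 13.2°, groundspeed 121.0 kt

Leg 1: heading=228.0°, groundspeed=68.2 kt
Leg 2: heading=118.2°, groundspeed=139.3 kt
Leg 3: heading=13.2°, groundspeed=121.0 kt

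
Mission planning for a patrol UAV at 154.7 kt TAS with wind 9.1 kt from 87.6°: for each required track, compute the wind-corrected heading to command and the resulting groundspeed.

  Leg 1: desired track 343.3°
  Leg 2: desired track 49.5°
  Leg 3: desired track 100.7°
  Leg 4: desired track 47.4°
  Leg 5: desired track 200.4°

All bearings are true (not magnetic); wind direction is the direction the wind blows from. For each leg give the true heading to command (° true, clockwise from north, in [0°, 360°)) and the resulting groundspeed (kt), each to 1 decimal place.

Leg 1: desired track 343.3°; wind correction +3.3° → command heading 346.6°, groundspeed 156.7 kt
Leg 2: desired track 49.5°; wind correction +2.1° → command heading 51.6°, groundspeed 147.4 kt
Leg 3: desired track 100.7°; wind correction -0.8° → command heading 99.9°, groundspeed 145.8 kt
Leg 4: desired track 47.4°; wind correction +2.2° → command heading 49.6°, groundspeed 147.6 kt
Leg 5: desired track 200.4°; wind correction -3.1° → command heading 197.3°, groundspeed 158.0 kt

Leg 1: heading=346.6°, groundspeed=156.7 kt
Leg 2: heading=51.6°, groundspeed=147.4 kt
Leg 3: heading=99.9°, groundspeed=145.8 kt
Leg 4: heading=49.6°, groundspeed=147.6 kt
Leg 5: heading=197.3°, groundspeed=158.0 kt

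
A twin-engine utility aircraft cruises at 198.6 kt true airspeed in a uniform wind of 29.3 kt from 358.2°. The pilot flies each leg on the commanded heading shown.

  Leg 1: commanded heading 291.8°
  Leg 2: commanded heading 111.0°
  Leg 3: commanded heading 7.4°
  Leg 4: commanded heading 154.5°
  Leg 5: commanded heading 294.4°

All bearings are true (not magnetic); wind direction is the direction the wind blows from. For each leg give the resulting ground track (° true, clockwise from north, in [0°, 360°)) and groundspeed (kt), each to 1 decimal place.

Leg 1: track=283.6°, groundspeed=188.8 kt
Leg 2: track=118.3°, groundspeed=211.7 kt
Leg 3: track=9.0°, groundspeed=169.7 kt
Leg 4: track=157.5°, groundspeed=225.7 kt
Leg 5: track=286.3°, groundspeed=187.5 kt

Leg 1: heading 291.8°; drift -8.2° → track 283.6°, groundspeed 188.8 kt
Leg 2: heading 111.0°; drift +7.3° → track 118.3°, groundspeed 211.7 kt
Leg 3: heading 7.4°; drift +1.6° → track 9.0°, groundspeed 169.7 kt
Leg 4: heading 154.5°; drift +3.0° → track 157.5°, groundspeed 225.7 kt
Leg 5: heading 294.4°; drift -8.1° → track 286.3°, groundspeed 187.5 kt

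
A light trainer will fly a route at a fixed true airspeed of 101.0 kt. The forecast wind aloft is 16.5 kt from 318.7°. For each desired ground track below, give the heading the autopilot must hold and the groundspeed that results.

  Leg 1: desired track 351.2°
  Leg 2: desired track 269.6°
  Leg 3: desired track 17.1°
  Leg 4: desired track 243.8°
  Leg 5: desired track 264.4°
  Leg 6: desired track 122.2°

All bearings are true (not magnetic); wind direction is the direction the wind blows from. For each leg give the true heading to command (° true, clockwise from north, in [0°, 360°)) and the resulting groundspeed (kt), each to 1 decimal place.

Leg 1: heading=346.2°, groundspeed=86.7 kt
Leg 2: heading=276.7°, groundspeed=89.4 kt
Leg 3: heading=9.1°, groundspeed=91.4 kt
Leg 4: heading=252.9°, groundspeed=95.4 kt
Leg 5: heading=272.0°, groundspeed=90.5 kt
Leg 6: heading=119.5°, groundspeed=116.7 kt

Leg 1: desired track 351.2°; wind correction -5.0° → command heading 346.2°, groundspeed 86.7 kt
Leg 2: desired track 269.6°; wind correction +7.1° → command heading 276.7°, groundspeed 89.4 kt
Leg 3: desired track 17.1°; wind correction -8.0° → command heading 9.1°, groundspeed 91.4 kt
Leg 4: desired track 243.8°; wind correction +9.1° → command heading 252.9°, groundspeed 95.4 kt
Leg 5: desired track 264.4°; wind correction +7.6° → command heading 272.0°, groundspeed 90.5 kt
Leg 6: desired track 122.2°; wind correction -2.7° → command heading 119.5°, groundspeed 116.7 kt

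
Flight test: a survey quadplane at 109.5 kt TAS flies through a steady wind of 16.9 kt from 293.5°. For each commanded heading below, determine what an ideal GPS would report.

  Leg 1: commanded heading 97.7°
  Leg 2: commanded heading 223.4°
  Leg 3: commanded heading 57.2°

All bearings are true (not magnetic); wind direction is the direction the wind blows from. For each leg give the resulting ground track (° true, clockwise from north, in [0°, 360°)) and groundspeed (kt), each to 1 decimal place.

Leg 1: track=99.8°, groundspeed=125.8 kt
Leg 2: track=214.7°, groundspeed=105.0 kt
Leg 3: track=63.9°, groundspeed=119.7 kt

Leg 1: heading 97.7°; drift +2.1° → track 99.8°, groundspeed 125.8 kt
Leg 2: heading 223.4°; drift -8.7° → track 214.7°, groundspeed 105.0 kt
Leg 3: heading 57.2°; drift +6.7° → track 63.9°, groundspeed 119.7 kt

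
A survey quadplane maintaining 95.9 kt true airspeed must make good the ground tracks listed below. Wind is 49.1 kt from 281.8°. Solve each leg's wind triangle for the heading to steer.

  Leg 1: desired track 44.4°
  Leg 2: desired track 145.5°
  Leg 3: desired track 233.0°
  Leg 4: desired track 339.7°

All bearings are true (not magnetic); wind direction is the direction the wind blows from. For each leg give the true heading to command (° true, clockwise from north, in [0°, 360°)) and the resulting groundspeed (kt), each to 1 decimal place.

Leg 1: desired track 44.4°; wind correction -25.6° → command heading 18.8°, groundspeed 113.0 kt
Leg 2: desired track 145.5°; wind correction +20.7° → command heading 166.2°, groundspeed 125.2 kt
Leg 3: desired track 233.0°; wind correction +22.7° → command heading 255.7°, groundspeed 56.2 kt
Leg 4: desired track 339.7°; wind correction -25.7° → command heading 314.0°, groundspeed 60.3 kt

Leg 1: heading=18.8°, groundspeed=113.0 kt
Leg 2: heading=166.2°, groundspeed=125.2 kt
Leg 3: heading=255.7°, groundspeed=56.2 kt
Leg 4: heading=314.0°, groundspeed=60.3 kt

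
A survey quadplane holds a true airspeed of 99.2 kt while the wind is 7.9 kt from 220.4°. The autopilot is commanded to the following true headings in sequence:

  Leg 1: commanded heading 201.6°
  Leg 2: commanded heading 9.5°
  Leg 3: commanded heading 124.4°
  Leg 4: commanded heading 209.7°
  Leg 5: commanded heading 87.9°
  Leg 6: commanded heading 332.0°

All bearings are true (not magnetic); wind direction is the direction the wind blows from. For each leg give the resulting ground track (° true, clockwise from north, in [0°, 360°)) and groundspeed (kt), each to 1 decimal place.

Leg 1: heading 201.6°; drift -1.6° → track 200.0°, groundspeed 91.8 kt
Leg 2: heading 9.5°; drift +2.2° → track 11.7°, groundspeed 106.1 kt
Leg 3: heading 124.4°; drift -4.5° → track 119.9°, groundspeed 100.3 kt
Leg 4: heading 209.7°; drift -0.9° → track 208.8°, groundspeed 91.4 kt
Leg 5: heading 87.9°; drift -3.2° → track 84.7°, groundspeed 104.7 kt
Leg 6: heading 332.0°; drift +4.1° → track 336.1°, groundspeed 102.4 kt

Leg 1: track=200.0°, groundspeed=91.8 kt
Leg 2: track=11.7°, groundspeed=106.1 kt
Leg 3: track=119.9°, groundspeed=100.3 kt
Leg 4: track=208.8°, groundspeed=91.4 kt
Leg 5: track=84.7°, groundspeed=104.7 kt
Leg 6: track=336.1°, groundspeed=102.4 kt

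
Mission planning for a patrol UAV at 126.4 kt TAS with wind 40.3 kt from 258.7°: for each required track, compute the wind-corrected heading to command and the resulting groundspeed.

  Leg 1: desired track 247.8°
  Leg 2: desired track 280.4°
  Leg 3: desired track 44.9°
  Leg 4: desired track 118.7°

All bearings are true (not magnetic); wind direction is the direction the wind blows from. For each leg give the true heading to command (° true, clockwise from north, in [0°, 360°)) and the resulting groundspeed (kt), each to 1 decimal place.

Leg 1: heading=251.3°, groundspeed=86.6 kt
Leg 2: heading=273.6°, groundspeed=88.1 kt
Leg 3: heading=34.7°, groundspeed=157.9 kt
Leg 4: heading=130.5°, groundspeed=154.6 kt

Leg 1: desired track 247.8°; wind correction +3.5° → command heading 251.3°, groundspeed 86.6 kt
Leg 2: desired track 280.4°; wind correction -6.8° → command heading 273.6°, groundspeed 88.1 kt
Leg 3: desired track 44.9°; wind correction -10.2° → command heading 34.7°, groundspeed 157.9 kt
Leg 4: desired track 118.7°; wind correction +11.8° → command heading 130.5°, groundspeed 154.6 kt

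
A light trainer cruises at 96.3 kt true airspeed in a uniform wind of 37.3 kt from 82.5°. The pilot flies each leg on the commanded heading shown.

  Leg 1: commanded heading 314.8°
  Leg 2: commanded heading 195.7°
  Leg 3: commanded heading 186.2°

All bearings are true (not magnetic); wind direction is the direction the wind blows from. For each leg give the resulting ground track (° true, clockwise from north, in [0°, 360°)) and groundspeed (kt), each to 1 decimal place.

Leg 1: heading 314.8°; drift -13.9° → track 300.9°, groundspeed 122.7 kt
Leg 2: heading 195.7°; drift +17.2° → track 212.9°, groundspeed 116.2 kt
Leg 3: heading 186.2°; drift +19.0° → track 205.2°, groundspeed 111.2 kt

Leg 1: track=300.9°, groundspeed=122.7 kt
Leg 2: track=212.9°, groundspeed=116.2 kt
Leg 3: track=205.2°, groundspeed=111.2 kt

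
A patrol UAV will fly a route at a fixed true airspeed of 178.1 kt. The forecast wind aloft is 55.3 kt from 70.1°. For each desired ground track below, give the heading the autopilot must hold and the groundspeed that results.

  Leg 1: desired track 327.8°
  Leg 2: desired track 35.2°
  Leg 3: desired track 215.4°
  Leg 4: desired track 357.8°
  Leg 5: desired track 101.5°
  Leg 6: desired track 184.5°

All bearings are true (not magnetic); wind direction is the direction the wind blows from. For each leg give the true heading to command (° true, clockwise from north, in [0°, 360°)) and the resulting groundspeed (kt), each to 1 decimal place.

Leg 1: desired track 327.8°; wind correction +17.7° → command heading 345.5°, groundspeed 181.5 kt
Leg 2: desired track 35.2°; wind correction +10.2° → command heading 45.4°, groundspeed 129.9 kt
Leg 3: desired track 215.4°; wind correction -10.2° → command heading 205.2°, groundspeed 220.8 kt
Leg 4: desired track 357.8°; wind correction +17.2° → command heading 15.0°, groundspeed 153.3 kt
Leg 5: desired track 101.5°; wind correction -9.3° → command heading 92.2°, groundspeed 128.6 kt
Leg 6: desired track 184.5°; wind correction -16.4° → command heading 168.1°, groundspeed 193.7 kt

Leg 1: heading=345.5°, groundspeed=181.5 kt
Leg 2: heading=45.4°, groundspeed=129.9 kt
Leg 3: heading=205.2°, groundspeed=220.8 kt
Leg 4: heading=15.0°, groundspeed=153.3 kt
Leg 5: heading=92.2°, groundspeed=128.6 kt
Leg 6: heading=168.1°, groundspeed=193.7 kt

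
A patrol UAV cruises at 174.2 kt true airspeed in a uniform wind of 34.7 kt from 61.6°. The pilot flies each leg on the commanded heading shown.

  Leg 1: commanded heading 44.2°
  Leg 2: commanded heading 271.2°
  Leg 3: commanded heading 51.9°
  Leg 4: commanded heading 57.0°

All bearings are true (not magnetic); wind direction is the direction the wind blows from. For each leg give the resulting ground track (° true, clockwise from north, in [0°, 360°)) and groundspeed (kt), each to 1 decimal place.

Leg 1: track=40.0°, groundspeed=141.5 kt
Leg 2: track=266.4°, groundspeed=205.1 kt
Leg 3: track=49.5°, groundspeed=140.1 kt
Leg 4: track=55.9°, groundspeed=139.6 kt

Leg 1: heading 44.2°; drift -4.2° → track 40.0°, groundspeed 141.5 kt
Leg 2: heading 271.2°; drift -4.8° → track 266.4°, groundspeed 205.1 kt
Leg 3: heading 51.9°; drift -2.4° → track 49.5°, groundspeed 140.1 kt
Leg 4: heading 57.0°; drift -1.1° → track 55.9°, groundspeed 139.6 kt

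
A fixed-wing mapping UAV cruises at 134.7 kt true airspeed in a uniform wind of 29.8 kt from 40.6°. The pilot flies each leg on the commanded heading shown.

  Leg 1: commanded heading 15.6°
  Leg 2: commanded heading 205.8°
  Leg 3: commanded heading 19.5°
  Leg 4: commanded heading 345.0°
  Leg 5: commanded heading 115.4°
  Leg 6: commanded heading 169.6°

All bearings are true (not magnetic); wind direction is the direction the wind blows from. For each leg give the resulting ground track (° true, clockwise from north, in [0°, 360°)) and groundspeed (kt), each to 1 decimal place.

Leg 1: track=8.9°, groundspeed=108.4 kt
Leg 2: track=208.5°, groundspeed=163.7 kt
Leg 3: track=13.8°, groundspeed=107.4 kt
Leg 4: track=333.2°, groundspeed=120.4 kt
Leg 5: track=128.2°, groundspeed=130.1 kt
Leg 6: track=178.2°, groundspeed=155.2 kt

Leg 1: heading 15.6°; drift -6.7° → track 8.9°, groundspeed 108.4 kt
Leg 2: heading 205.8°; drift +2.7° → track 208.5°, groundspeed 163.7 kt
Leg 3: heading 19.5°; drift -5.7° → track 13.8°, groundspeed 107.4 kt
Leg 4: heading 345.0°; drift -11.8° → track 333.2°, groundspeed 120.4 kt
Leg 5: heading 115.4°; drift +12.8° → track 128.2°, groundspeed 130.1 kt
Leg 6: heading 169.6°; drift +8.6° → track 178.2°, groundspeed 155.2 kt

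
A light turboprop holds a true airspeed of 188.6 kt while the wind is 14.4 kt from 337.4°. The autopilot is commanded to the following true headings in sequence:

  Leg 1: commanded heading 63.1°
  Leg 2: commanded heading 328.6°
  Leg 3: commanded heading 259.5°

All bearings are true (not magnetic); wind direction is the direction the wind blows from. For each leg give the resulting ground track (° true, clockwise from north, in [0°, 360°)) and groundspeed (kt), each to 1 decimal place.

Leg 1: heading 63.1°; drift +4.4° → track 67.5°, groundspeed 188.1 kt
Leg 2: heading 328.6°; drift -0.7° → track 327.9°, groundspeed 174.4 kt
Leg 3: heading 259.5°; drift -4.3° → track 255.2°, groundspeed 186.1 kt

Leg 1: track=67.5°, groundspeed=188.1 kt
Leg 2: track=327.9°, groundspeed=174.4 kt
Leg 3: track=255.2°, groundspeed=186.1 kt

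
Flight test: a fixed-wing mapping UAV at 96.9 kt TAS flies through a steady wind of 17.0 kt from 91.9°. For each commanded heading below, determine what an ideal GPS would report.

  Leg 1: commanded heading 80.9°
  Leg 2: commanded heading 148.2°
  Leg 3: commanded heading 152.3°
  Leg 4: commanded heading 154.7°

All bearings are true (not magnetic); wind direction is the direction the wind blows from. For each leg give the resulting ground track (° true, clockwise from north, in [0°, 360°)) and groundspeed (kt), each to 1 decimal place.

Leg 1: track=78.6°, groundspeed=80.3 kt
Leg 2: track=157.4°, groundspeed=88.6 kt
Leg 3: track=161.8°, groundspeed=89.7 kt
Leg 4: track=164.3°, groundspeed=90.4 kt

Leg 1: heading 80.9°; drift -2.3° → track 78.6°, groundspeed 80.3 kt
Leg 2: heading 148.2°; drift +9.2° → track 157.4°, groundspeed 88.6 kt
Leg 3: heading 152.3°; drift +9.5° → track 161.8°, groundspeed 89.7 kt
Leg 4: heading 154.7°; drift +9.6° → track 164.3°, groundspeed 90.4 kt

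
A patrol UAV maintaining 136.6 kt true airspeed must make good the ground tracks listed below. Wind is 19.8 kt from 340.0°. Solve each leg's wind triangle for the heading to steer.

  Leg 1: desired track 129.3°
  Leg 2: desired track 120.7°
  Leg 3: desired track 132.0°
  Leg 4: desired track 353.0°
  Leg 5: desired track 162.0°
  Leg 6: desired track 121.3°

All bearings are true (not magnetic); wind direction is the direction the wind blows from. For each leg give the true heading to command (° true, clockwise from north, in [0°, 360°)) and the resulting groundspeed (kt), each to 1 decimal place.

Leg 1: heading=125.1°, groundspeed=153.3 kt
Leg 2: heading=115.4°, groundspeed=151.3 kt
Leg 3: heading=128.1°, groundspeed=153.8 kt
Leg 4: heading=351.1°, groundspeed=117.2 kt
Leg 5: heading=162.3°, groundspeed=156.4 kt
Leg 6: heading=116.1°, groundspeed=151.5 kt

Leg 1: desired track 129.3°; wind correction -4.2° → command heading 125.1°, groundspeed 153.3 kt
Leg 2: desired track 120.7°; wind correction -5.3° → command heading 115.4°, groundspeed 151.3 kt
Leg 3: desired track 132.0°; wind correction -3.9° → command heading 128.1°, groundspeed 153.8 kt
Leg 4: desired track 353.0°; wind correction -1.9° → command heading 351.1°, groundspeed 117.2 kt
Leg 5: desired track 162.0°; wind correction +0.3° → command heading 162.3°, groundspeed 156.4 kt
Leg 6: desired track 121.3°; wind correction -5.2° → command heading 116.1°, groundspeed 151.5 kt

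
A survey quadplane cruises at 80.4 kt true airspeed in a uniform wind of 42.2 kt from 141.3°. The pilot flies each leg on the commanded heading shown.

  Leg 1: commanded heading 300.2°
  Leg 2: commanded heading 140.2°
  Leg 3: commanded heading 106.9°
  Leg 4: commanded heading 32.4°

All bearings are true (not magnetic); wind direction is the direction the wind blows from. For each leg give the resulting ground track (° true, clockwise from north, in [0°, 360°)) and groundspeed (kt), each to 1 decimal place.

Leg 1: track=307.4°, groundspeed=120.7 kt
Leg 2: track=139.0°, groundspeed=38.2 kt
Leg 3: track=79.3°, groundspeed=51.4 kt
Leg 4: track=9.4°, groundspeed=102.2 kt

Leg 1: heading 300.2°; drift +7.2° → track 307.4°, groundspeed 120.7 kt
Leg 2: heading 140.2°; drift -1.2° → track 139.0°, groundspeed 38.2 kt
Leg 3: heading 106.9°; drift -27.6° → track 79.3°, groundspeed 51.4 kt
Leg 4: heading 32.4°; drift -23.0° → track 9.4°, groundspeed 102.2 kt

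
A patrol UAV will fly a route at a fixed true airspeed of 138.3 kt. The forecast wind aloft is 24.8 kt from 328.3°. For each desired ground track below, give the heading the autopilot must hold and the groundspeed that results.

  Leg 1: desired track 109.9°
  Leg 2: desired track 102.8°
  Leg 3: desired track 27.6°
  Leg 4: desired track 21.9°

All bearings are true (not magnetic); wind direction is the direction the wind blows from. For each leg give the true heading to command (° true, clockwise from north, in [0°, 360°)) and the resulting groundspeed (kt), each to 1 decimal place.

Leg 1: desired track 109.9°; wind correction -6.4° → command heading 103.5°, groundspeed 156.9 kt
Leg 2: desired track 102.8°; wind correction -7.3° → command heading 95.5°, groundspeed 154.5 kt
Leg 3: desired track 27.6°; wind correction -8.9° → command heading 18.7°, groundspeed 124.0 kt
Leg 4: desired track 21.9°; wind correction -8.3° → command heading 13.6°, groundspeed 122.1 kt

Leg 1: heading=103.5°, groundspeed=156.9 kt
Leg 2: heading=95.5°, groundspeed=154.5 kt
Leg 3: heading=18.7°, groundspeed=124.0 kt
Leg 4: heading=13.6°, groundspeed=122.1 kt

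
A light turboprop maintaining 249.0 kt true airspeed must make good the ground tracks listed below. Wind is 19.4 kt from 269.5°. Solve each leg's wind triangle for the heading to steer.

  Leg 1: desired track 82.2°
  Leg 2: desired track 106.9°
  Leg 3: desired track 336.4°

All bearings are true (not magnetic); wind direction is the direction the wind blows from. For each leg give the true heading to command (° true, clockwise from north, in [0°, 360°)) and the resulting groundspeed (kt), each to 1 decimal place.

Leg 1: desired track 82.2°; wind correction -0.6° → command heading 81.6°, groundspeed 268.2 kt
Leg 2: desired track 106.9°; wind correction +1.3° → command heading 108.2°, groundspeed 267.4 kt
Leg 3: desired track 336.4°; wind correction -4.1° → command heading 332.3°, groundspeed 240.7 kt

Leg 1: heading=81.6°, groundspeed=268.2 kt
Leg 2: heading=108.2°, groundspeed=267.4 kt
Leg 3: heading=332.3°, groundspeed=240.7 kt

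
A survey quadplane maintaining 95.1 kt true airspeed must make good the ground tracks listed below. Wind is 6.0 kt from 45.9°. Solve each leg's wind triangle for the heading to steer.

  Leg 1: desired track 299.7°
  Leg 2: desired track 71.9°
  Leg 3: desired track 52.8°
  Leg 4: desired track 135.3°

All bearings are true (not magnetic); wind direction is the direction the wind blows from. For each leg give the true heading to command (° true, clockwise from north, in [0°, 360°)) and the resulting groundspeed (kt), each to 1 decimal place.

Leg 1: heading=303.2°, groundspeed=96.6 kt
Leg 2: heading=70.3°, groundspeed=89.7 kt
Leg 3: heading=52.4°, groundspeed=89.1 kt
Leg 4: heading=131.7°, groundspeed=94.8 kt

Leg 1: desired track 299.7°; wind correction +3.5° → command heading 303.2°, groundspeed 96.6 kt
Leg 2: desired track 71.9°; wind correction -1.6° → command heading 70.3°, groundspeed 89.7 kt
Leg 3: desired track 52.8°; wind correction -0.4° → command heading 52.4°, groundspeed 89.1 kt
Leg 4: desired track 135.3°; wind correction -3.6° → command heading 131.7°, groundspeed 94.8 kt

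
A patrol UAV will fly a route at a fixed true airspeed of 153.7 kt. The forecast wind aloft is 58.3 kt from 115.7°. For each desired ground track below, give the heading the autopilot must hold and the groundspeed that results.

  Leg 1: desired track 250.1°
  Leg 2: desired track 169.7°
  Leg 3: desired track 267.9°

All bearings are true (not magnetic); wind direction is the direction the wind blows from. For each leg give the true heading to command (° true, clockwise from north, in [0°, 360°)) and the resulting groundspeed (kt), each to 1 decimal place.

Leg 1: heading=234.4°, groundspeed=188.7 kt
Leg 2: heading=151.8°, groundspeed=112.0 kt
Leg 3: heading=257.7°, groundspeed=202.8 kt

Leg 1: desired track 250.1°; wind correction -15.7° → command heading 234.4°, groundspeed 188.7 kt
Leg 2: desired track 169.7°; wind correction -17.9° → command heading 151.8°, groundspeed 112.0 kt
Leg 3: desired track 267.9°; wind correction -10.2° → command heading 257.7°, groundspeed 202.8 kt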